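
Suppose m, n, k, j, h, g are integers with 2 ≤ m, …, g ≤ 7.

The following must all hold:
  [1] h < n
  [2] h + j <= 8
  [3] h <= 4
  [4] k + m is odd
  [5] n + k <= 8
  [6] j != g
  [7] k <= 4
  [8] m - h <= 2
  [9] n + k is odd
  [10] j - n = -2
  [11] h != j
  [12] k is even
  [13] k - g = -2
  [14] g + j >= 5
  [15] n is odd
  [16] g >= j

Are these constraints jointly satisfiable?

Satisfiable

Setting (m, n, k, j, h, g) = (5, 5, 2, 3, 4, 4) satisfies everything: constraint 2: h + j = 7; constraint 5: n + k = 7; constraint 8: m - h = 1, and the others follow.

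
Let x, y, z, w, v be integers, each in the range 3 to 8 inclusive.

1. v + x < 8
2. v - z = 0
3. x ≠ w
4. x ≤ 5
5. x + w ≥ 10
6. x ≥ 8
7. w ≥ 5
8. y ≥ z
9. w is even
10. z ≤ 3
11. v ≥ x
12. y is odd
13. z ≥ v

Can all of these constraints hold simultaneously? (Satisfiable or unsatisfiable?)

From constraints 6 and 11: v ≥ x and x ≥ 8, so v ≥ 8. From constraints 10 and 13: v ≤ z and z ≤ 3, so v ≤ 3. But 3 < 8, so no value of v works.

Unsatisfiable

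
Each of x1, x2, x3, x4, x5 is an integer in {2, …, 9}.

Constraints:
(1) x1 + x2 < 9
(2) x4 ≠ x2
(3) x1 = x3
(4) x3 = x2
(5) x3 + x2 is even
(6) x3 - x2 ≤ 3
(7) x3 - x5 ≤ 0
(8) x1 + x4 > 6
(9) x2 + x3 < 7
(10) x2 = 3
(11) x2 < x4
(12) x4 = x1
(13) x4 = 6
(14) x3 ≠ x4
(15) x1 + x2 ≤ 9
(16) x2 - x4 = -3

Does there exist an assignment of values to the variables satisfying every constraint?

Unsatisfiable

Constraint 13 fixes x4 = 6 and constraint 10 fixes x2 = 3. Constraints 3, 4, and 12 give x4 = x1 = x3 = x2, so x4 = x2. But 6 ≠ 3 — contradiction.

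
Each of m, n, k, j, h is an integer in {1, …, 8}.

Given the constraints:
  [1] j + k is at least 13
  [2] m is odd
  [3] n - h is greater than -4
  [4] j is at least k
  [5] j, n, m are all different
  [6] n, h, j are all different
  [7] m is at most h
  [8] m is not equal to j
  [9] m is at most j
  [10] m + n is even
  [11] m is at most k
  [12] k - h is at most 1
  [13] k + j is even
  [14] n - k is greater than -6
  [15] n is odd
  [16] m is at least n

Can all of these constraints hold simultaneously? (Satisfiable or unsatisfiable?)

One satisfying assignment is m = 7, n = 5, k = 8, j = 8, h = 7.
For the less obvious constraints — constraint 1: j + k = 16; constraint 3: n - h = -2 — and the others hold by inspection.

Satisfiable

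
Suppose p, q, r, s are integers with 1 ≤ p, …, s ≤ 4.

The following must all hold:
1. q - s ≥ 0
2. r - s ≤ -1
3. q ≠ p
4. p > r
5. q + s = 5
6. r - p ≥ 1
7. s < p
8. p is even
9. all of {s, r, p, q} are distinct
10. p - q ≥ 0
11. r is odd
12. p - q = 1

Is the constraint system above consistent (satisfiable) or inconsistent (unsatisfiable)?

Constraints 1, 2, 6, and 10 give p − q ≥ 0, q − s ≥ 0, s − r ≥ 1, r − p ≥ 1.
Adding all 4 inequalities: the left sides telescope to 0, and the right sides sum to 0 + 0 + 1 + 1 = 2. So 0 ≥ 2, which is false.

Unsatisfiable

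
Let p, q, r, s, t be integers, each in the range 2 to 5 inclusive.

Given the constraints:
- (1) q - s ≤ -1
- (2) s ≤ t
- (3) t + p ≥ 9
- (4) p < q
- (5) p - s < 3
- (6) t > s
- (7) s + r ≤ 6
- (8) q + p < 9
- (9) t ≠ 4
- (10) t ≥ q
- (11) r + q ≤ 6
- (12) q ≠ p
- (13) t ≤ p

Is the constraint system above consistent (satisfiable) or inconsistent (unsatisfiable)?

Constraints 1, 4, 6, and 13 give p < q, q < s, s < t, t ≤ p. Chaining: p < q < s < t ≤ p, which forces p < p — impossible.

Unsatisfiable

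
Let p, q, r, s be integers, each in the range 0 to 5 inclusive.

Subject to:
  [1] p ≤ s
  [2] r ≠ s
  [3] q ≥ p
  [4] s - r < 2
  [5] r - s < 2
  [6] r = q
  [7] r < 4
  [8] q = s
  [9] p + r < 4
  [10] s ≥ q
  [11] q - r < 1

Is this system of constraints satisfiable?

From constraints 6 and 8, r = q = s, so r = s. But constraint 2 says r ≠ s. Contradiction.

Unsatisfiable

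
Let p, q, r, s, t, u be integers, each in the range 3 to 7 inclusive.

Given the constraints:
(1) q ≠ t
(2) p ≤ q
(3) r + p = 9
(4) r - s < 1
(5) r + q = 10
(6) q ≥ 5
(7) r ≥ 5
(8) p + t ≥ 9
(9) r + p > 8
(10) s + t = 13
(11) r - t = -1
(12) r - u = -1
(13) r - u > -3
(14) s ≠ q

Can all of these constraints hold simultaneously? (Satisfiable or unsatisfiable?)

Setting (p, q, r, s, t, u) = (4, 5, 5, 7, 6, 6) satisfies everything: constraint 3: r + p = 9; constraint 4: r - s = -2; constraint 5: r + q = 10, and the others follow.

Satisfiable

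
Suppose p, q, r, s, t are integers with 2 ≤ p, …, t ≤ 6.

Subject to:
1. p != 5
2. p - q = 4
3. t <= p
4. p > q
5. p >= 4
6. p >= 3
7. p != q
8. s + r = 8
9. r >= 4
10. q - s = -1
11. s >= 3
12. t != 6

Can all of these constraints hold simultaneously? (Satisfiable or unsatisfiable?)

Setting (p, q, r, s, t) = (6, 2, 5, 3, 5) satisfies everything: constraint 2: p - q = 4; constraint 8: s + r = 8; constraint 10: q - s = -1, and the others follow.

Satisfiable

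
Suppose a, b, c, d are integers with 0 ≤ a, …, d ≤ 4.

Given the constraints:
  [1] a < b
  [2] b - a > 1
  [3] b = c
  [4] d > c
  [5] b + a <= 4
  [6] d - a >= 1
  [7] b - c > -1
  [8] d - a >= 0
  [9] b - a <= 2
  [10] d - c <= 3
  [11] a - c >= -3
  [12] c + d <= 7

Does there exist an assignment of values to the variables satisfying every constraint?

One satisfying assignment is a = 1, b = 3, c = 3, d = 4.
For the less obvious constraints — constraint 2: b - a = 2; constraint 5: b + a = 4 — and the others hold by inspection.

Satisfiable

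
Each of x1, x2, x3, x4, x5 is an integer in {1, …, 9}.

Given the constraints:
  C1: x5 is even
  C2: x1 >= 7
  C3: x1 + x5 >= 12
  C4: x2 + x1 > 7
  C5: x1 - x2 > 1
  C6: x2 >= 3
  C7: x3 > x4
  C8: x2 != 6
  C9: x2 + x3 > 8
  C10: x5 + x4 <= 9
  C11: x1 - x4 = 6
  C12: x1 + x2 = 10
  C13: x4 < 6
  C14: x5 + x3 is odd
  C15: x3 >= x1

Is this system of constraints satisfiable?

Try x1 = 7, x2 = 3, x3 = 7, x4 = 1, x5 = 8.
Check constraint 3: x1 + x5 = 15; constraint 4: x2 + x1 = 10. The remaining constraints are straightforward to verify.

Satisfiable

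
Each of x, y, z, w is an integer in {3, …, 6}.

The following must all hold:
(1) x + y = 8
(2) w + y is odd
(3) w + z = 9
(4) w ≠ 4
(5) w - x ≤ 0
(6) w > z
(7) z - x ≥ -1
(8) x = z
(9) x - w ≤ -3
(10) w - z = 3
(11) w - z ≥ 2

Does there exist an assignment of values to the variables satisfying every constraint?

Unsatisfiable

Constraints 5, 7, and 11 give x − w ≥ 0, w − z ≥ 2, z − x ≥ -1.
Adding all 3 inequalities: the left sides telescope to 0, and the right sides sum to 0 + 2 + (-1) = 1. So 0 ≥ 1, which is false.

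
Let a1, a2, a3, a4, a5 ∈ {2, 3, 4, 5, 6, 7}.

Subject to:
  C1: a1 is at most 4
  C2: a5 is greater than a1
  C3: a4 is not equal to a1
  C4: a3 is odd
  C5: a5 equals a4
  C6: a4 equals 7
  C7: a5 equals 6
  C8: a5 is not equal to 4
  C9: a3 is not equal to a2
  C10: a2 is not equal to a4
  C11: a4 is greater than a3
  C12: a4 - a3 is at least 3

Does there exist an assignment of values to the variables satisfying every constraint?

Unsatisfiable

Constraint 7 fixes a5 = 6 and constraint 6 fixes a4 = 7, but constraint 5 requires a5 = a4. Since 6 ≠ 7, contradiction.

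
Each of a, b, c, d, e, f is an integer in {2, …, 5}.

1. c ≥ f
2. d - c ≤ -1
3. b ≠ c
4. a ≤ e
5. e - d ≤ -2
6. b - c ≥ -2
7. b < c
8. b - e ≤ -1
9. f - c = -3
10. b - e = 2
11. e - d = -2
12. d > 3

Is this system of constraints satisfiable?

Unsatisfiable

Constraints 2, 5, 6, and 8 give e − b ≥ 1, b − c ≥ -2, c − d ≥ 1, d − e ≥ 2.
Adding all 4 inequalities: the left sides telescope to 0, and the right sides sum to 1 + (-2) + 1 + 2 = 2. So 0 ≥ 2, which is false.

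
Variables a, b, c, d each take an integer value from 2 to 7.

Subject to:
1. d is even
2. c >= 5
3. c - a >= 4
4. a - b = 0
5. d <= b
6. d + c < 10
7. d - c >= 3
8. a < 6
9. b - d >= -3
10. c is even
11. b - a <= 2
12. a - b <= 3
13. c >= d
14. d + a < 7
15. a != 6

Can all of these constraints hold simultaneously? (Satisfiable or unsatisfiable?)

Unsatisfiable

Constraints 3, 7, 9, and 11 give a − b ≥ -2, b − d ≥ -3, d − c ≥ 3, c − a ≥ 4.
Adding all 4 inequalities: the left sides telescope to 0, and the right sides sum to (-2) + (-3) + 3 + 4 = 2. So 0 ≥ 2, which is false.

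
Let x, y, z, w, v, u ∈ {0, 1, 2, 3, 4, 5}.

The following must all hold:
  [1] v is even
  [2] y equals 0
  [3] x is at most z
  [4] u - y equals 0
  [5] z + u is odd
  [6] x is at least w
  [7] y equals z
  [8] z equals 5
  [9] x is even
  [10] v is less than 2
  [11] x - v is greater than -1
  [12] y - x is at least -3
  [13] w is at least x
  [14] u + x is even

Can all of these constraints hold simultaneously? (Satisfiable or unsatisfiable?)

Constraint 2 fixes y = 0 and constraint 8 fixes z = 5, but constraint 7 requires y = z. Since 0 ≠ 5, contradiction.

Unsatisfiable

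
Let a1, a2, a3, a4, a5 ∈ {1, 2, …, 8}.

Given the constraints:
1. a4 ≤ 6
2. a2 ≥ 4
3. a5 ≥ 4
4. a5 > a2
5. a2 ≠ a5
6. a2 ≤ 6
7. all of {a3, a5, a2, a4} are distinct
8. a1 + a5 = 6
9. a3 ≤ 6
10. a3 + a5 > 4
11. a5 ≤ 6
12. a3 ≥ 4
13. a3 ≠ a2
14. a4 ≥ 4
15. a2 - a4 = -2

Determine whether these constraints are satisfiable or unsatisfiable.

Unsatisfiable

Constraints 1, 2, 3, 6, 9, 11, 12, and 14 confine each of a3, a5, a2, a4 to the 3 values {4, …, 6}.
Constraint 7 requires all 4 of them to be distinct, but only 3 values are available — impossible by the pigeonhole principle.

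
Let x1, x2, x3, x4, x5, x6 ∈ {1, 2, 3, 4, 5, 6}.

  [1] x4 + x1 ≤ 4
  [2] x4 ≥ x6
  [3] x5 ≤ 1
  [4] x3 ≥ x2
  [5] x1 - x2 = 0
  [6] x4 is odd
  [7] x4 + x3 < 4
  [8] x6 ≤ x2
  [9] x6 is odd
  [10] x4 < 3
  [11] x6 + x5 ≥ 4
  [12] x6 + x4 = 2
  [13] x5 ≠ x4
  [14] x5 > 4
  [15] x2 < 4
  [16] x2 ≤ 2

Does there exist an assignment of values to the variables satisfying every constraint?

From constraints 8 and 16: x6 ≤ x2 ≤ 2. From constraint 3: x5 ≤ 1. Hence x6 + x5 ≤ 3. But constraint 11 requires x6 + x5 ≥ 4, and 4 > 3. Contradiction.

Unsatisfiable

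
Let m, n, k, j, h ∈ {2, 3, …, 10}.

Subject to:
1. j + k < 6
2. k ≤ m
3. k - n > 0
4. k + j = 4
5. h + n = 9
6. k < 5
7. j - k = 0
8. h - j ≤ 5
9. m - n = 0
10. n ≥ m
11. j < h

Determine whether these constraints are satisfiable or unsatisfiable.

Constraints 2, 3, and 10 give n < k, k ≤ m, m ≤ n. Chaining: n < k ≤ m ≤ n, which forces n < n — impossible.

Unsatisfiable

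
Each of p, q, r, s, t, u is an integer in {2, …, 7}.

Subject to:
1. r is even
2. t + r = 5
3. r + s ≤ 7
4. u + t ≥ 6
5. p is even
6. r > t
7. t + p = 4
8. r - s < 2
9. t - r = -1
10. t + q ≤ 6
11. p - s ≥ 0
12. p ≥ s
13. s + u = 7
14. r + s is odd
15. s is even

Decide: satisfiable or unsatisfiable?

Unsatisfiable

Constraint 1 makes r even and constraint 15 makes s even, so r + s must be even. Constraint 14 says r + s is odd — contradiction.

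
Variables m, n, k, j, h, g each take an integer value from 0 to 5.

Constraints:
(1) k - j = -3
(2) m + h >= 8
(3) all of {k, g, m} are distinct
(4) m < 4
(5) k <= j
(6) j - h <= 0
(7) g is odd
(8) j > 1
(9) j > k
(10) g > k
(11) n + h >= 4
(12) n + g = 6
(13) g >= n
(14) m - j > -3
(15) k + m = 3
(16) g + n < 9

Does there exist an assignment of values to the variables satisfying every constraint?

The assignment m = 3, n = 1, k = 0, j = 3, h = 5, g = 5 works:
  constraint 1 holds since k - j = -3.
  constraint 2 holds since m + h = 8.
  constraint 6 holds since j - h = -2.
The rest check out directly.

Satisfiable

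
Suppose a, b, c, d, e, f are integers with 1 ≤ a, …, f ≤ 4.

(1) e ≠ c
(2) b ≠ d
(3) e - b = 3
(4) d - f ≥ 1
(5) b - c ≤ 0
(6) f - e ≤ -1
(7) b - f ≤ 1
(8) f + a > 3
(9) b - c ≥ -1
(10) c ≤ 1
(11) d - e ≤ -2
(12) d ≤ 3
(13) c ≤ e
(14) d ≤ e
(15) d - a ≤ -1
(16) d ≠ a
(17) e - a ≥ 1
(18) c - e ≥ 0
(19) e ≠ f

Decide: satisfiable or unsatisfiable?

Constraints 4, 7, 9, 15, 17, and 18 give c − e ≥ 0, e − a ≥ 1, a − d ≥ 1, d − f ≥ 1, f − b ≥ -1, b − c ≥ -1.
Adding all 6 inequalities: the left sides telescope to 0, and the right sides sum to 0 + 1 + 1 + 1 + (-1) + (-1) = 1. So 0 ≥ 1, which is false.

Unsatisfiable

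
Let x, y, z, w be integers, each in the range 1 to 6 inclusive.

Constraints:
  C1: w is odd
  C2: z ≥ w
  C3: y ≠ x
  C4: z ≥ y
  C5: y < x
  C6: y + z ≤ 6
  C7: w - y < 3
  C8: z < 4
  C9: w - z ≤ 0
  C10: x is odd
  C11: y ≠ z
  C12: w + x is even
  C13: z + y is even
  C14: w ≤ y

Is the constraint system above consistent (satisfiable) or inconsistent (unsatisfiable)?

Take x = 5, y = 1, z = 3, w = 1. Then constraint 6: y + z = 4; constraint 7: w - y = 0, and every other listed constraint is also met.

Satisfiable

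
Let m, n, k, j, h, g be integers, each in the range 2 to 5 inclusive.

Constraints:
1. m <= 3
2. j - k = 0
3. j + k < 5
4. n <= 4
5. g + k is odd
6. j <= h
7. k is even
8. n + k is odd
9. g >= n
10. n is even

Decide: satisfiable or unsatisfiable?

Unsatisfiable

Constraint 10 makes n even and constraint 7 makes k even, so n + k must be even. Constraint 8 says n + k is odd — contradiction.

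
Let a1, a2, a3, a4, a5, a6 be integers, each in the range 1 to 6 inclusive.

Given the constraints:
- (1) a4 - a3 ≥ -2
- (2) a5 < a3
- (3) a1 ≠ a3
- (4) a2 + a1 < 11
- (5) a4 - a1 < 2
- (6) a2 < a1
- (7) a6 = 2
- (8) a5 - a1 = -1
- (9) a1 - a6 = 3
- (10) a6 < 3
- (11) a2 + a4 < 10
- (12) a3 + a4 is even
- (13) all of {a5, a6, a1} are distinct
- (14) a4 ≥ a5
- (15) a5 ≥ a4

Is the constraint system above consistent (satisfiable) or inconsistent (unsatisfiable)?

Try a1 = 5, a2 = 3, a3 = 6, a4 = 4, a5 = 4, a6 = 2.
Check constraint 1: a4 - a3 = -2; constraint 4: a2 + a1 = 8. The remaining constraints are straightforward to verify.

Satisfiable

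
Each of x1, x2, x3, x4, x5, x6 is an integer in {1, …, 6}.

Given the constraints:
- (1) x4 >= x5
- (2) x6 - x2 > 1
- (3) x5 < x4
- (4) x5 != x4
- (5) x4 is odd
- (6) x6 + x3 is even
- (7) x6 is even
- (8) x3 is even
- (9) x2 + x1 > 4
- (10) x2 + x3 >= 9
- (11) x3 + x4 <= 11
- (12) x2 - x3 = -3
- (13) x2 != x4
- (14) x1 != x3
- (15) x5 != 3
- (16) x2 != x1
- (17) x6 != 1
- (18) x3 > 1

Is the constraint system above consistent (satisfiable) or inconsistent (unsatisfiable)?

Try x1 = 2, x2 = 3, x3 = 6, x4 = 5, x5 = 1, x6 = 6.
Check constraint 2: x6 - x2 = 3; constraint 9: x2 + x1 = 5; constraint 10: x2 + x3 = 9. The remaining constraints are straightforward to verify.

Satisfiable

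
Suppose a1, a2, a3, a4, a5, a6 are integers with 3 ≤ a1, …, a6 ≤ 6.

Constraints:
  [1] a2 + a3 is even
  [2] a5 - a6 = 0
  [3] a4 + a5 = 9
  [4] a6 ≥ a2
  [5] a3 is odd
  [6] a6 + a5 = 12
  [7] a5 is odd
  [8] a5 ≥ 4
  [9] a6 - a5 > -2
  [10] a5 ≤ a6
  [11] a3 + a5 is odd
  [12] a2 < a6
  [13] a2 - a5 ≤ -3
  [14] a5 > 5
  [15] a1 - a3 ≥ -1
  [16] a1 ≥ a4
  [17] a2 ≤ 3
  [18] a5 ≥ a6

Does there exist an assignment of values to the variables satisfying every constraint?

Constraint 5 makes a3 odd and constraint 7 makes a5 odd, so a3 + a5 must be even. Constraint 11 says a3 + a5 is odd — contradiction.

Unsatisfiable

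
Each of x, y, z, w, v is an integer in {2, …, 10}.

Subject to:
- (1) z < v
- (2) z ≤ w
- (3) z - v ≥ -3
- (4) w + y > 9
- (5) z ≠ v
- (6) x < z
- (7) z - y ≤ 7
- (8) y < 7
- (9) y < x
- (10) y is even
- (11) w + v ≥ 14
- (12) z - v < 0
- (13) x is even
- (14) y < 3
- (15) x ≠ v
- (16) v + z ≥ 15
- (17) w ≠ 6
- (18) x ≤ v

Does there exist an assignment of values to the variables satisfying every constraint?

Satisfiable

Take x = 4, y = 2, z = 7, w = 8, v = 9. Then constraint 3: z - v = -2; constraint 4: w + y = 10; constraint 7: z - y = 5, and every other listed constraint is also met.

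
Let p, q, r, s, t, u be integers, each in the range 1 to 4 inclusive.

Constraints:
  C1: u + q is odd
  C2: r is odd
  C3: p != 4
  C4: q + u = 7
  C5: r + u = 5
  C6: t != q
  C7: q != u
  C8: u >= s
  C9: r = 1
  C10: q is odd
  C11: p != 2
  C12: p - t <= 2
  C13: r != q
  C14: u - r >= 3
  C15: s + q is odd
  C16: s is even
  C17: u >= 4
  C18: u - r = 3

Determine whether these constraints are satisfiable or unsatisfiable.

Satisfiable

Setting (p, q, r, s, t, u) = (3, 3, 1, 2, 2, 4) satisfies everything: constraint 4: q + u = 7; constraint 5: r + u = 5, and the others follow.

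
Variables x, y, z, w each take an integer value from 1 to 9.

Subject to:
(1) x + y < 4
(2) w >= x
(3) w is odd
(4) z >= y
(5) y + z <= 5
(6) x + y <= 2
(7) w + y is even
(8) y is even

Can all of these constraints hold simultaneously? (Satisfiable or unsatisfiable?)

Constraint 3 makes w odd and constraint 8 makes y even, so w + y must be odd. Constraint 7 says w + y is even — contradiction.

Unsatisfiable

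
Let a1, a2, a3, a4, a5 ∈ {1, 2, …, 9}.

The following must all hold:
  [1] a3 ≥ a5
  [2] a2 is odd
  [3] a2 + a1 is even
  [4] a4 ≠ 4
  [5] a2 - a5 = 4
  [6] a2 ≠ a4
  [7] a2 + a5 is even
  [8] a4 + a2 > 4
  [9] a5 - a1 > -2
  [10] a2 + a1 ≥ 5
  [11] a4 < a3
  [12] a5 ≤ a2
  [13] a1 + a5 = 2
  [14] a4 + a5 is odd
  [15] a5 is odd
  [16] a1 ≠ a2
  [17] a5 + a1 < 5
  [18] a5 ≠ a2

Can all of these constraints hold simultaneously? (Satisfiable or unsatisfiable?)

Satisfiable

Setting (a1, a2, a3, a4, a5) = (1, 5, 8, 2, 1) satisfies everything: constraint 5: a2 - a5 = 4; constraint 8: a4 + a2 = 7; constraint 9: a5 - a1 = 0, and the others follow.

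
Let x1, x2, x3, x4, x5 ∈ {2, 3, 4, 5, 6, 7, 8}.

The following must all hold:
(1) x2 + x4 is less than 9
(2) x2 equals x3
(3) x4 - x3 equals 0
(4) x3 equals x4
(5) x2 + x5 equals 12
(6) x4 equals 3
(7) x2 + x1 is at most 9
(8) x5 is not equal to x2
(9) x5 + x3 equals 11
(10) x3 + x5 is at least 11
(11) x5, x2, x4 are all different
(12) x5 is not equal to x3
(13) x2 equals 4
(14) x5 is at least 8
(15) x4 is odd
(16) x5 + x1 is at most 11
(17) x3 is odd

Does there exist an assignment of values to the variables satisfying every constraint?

Unsatisfiable

Constraint 13 fixes x2 = 4 and constraint 6 fixes x4 = 3. Constraints 2 and 4 give x2 = x3 = x4, so x2 = x4. But 4 ≠ 3 — contradiction.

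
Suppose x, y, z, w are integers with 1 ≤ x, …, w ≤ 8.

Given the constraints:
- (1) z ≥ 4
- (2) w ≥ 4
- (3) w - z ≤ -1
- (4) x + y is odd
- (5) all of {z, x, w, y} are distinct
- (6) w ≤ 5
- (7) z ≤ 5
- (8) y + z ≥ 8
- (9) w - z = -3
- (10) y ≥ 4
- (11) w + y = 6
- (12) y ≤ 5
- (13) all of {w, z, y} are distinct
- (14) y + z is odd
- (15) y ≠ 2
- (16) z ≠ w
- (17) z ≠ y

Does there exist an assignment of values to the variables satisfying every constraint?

Constraints 1, 2, 6, 7, 10, and 12 confine each of w, z, y to the 2 values {4, 5}.
Constraint 13 requires all 3 of them to be distinct, but only 2 values are available — impossible by the pigeonhole principle.

Unsatisfiable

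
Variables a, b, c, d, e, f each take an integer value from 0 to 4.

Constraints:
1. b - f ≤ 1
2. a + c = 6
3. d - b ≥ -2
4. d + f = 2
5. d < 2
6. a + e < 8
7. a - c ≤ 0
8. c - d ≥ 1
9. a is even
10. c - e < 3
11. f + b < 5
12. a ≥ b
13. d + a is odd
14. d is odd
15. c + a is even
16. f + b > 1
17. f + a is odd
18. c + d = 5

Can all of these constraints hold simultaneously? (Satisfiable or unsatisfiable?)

Satisfiable

Take a = 2, b = 1, c = 4, d = 1, e = 4, f = 1. Then constraint 1: b - f = 0; constraint 2: a + c = 6; constraint 3: d - b = 0, and every other listed constraint is also met.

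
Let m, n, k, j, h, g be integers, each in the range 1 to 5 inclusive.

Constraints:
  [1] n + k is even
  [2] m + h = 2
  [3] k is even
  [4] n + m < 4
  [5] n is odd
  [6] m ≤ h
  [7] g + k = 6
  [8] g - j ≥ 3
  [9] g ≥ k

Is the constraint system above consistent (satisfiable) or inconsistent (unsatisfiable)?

Unsatisfiable

Constraint 5 makes n odd and constraint 3 makes k even, so n + k must be odd. Constraint 1 says n + k is even — contradiction.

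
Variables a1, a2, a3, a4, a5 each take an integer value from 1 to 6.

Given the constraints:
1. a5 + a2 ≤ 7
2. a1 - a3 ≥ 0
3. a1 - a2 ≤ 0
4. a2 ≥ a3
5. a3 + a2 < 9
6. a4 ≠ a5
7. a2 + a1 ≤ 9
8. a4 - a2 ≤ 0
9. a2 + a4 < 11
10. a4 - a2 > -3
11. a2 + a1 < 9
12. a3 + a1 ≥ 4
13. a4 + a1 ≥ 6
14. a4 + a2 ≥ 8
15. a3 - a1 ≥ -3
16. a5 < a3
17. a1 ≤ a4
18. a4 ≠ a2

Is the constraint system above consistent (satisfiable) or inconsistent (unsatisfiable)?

The assignment a1 = 3, a2 = 5, a3 = 3, a4 = 3, a5 = 2 works:
  constraint 1 holds since a5 + a2 = 7.
  constraint 2 holds since a1 - a3 = 0.
  constraint 3 holds since a1 - a2 = -2.
The rest check out directly.

Satisfiable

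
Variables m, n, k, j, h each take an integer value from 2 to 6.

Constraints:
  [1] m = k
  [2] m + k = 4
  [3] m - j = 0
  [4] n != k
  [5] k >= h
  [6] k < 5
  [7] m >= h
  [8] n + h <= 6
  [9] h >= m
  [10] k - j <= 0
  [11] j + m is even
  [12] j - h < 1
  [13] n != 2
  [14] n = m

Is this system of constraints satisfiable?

From constraints 1 and 14, n = m = k, so n = k. But constraint 4 says n ≠ k. Contradiction.

Unsatisfiable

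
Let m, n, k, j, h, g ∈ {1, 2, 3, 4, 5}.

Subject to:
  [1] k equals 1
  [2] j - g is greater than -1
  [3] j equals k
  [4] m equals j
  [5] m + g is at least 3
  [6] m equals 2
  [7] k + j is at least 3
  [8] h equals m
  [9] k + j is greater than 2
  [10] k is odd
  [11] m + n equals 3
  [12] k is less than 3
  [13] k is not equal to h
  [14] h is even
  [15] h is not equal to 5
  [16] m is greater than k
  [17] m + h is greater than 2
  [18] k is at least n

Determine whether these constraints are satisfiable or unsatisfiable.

Unsatisfiable

Constraint 6 fixes m = 2 and constraint 1 fixes k = 1. Constraints 3 and 4 give m = j = k, so m = k. But 2 ≠ 1 — contradiction.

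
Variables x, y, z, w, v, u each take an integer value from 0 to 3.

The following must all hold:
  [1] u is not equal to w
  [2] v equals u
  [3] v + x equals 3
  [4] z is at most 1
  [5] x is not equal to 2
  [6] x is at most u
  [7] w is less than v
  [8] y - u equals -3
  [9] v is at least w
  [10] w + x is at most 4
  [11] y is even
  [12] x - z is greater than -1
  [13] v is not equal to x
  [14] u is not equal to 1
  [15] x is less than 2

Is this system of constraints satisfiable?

The assignment x = 0, y = 0, z = 0, w = 2, v = 3, u = 3 works:
  constraint 3 holds since v + x = 3.
  constraint 8 holds since y - u = -3.
  constraint 10 holds since w + x = 2.
The rest check out directly.

Satisfiable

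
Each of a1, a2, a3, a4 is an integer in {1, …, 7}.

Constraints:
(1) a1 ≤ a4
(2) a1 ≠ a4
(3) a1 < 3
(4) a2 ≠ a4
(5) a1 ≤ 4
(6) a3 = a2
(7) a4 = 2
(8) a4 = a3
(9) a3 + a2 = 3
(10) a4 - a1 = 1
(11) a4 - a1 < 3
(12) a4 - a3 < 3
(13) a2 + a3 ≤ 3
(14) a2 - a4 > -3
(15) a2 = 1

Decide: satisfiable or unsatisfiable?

Constraint 7 fixes a4 = 2 and constraint 15 fixes a2 = 1. Constraints 6 and 8 give a4 = a3 = a2, so a4 = a2. But 2 ≠ 1 — contradiction.

Unsatisfiable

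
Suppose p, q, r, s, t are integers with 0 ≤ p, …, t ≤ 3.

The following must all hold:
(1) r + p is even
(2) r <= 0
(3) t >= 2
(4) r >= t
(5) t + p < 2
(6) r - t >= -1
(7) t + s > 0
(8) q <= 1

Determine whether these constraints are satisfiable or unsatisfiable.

Unsatisfiable

From constraints 3 and 4: r ≥ t and t ≥ 2, so r ≥ 2. From constraint 2: r ≤ 0. But 0 < 2, so no value of r works.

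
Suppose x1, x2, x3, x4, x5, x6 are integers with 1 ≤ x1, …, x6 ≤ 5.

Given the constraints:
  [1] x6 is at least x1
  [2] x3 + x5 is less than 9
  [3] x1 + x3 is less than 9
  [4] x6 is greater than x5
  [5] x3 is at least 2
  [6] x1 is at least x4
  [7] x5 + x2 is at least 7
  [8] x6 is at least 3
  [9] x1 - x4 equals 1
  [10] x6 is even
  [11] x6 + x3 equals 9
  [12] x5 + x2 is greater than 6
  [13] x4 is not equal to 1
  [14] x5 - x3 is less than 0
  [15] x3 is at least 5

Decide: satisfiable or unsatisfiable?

Satisfiable

Setting (x1, x2, x3, x4, x5, x6) = (3, 5, 5, 2, 2, 4) satisfies everything: constraint 2: x3 + x5 = 7; constraint 3: x1 + x3 = 8; constraint 7: x5 + x2 = 7, and the others follow.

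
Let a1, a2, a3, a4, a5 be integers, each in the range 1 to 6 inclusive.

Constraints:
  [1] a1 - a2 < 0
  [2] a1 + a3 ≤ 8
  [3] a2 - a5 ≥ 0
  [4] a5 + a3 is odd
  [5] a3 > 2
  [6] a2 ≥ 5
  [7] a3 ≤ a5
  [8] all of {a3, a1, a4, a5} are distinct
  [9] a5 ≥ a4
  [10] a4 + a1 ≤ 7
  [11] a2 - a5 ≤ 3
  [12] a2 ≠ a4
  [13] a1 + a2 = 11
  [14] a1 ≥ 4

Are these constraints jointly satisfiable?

Satisfiable

One satisfying assignment is a1 = 5, a2 = 6, a3 = 3, a4 = 1, a5 = 4.
For the less obvious constraints — constraint 1: a1 - a2 = -1; constraint 2: a1 + a3 = 8 — and the others hold by inspection.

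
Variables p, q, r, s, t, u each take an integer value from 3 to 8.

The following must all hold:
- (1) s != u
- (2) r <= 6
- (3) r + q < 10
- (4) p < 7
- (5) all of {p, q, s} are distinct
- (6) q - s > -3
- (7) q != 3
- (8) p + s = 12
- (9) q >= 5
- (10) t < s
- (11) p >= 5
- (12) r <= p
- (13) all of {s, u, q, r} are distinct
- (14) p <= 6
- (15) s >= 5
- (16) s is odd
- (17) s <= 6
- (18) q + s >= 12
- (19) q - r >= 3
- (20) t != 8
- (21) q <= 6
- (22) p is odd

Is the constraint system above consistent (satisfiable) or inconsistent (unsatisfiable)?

Constraints 9, 11, 14, 15, 17, and 21 confine each of p, q, s to the 2 values {5, 6}.
Constraint 5 requires all 3 of them to be distinct, but only 2 values are available — impossible by the pigeonhole principle.

Unsatisfiable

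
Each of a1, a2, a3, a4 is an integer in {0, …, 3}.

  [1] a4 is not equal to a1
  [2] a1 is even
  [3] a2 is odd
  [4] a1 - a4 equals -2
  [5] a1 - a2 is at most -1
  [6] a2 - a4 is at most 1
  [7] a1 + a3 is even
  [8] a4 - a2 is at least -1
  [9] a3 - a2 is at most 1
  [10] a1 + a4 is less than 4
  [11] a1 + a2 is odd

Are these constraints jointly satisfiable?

Try a1 = 0, a2 = 1, a3 = 0, a4 = 2.
Check constraint 4: a1 - a4 = -2; constraint 5: a1 - a2 = -1; constraint 6: a2 - a4 = -1. The remaining constraints are straightforward to verify.

Satisfiable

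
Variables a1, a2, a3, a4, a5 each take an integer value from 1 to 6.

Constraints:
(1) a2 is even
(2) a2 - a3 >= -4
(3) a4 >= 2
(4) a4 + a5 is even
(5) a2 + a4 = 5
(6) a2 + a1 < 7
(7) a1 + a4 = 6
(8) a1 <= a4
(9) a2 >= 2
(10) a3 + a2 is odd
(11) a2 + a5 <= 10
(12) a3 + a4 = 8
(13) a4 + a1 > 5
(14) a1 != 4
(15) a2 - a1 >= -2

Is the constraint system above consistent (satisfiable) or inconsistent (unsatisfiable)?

The assignment a1 = 3, a2 = 2, a3 = 5, a4 = 3, a5 = 5 works:
  constraint 2 holds since a2 - a3 = -3.
  constraint 5 holds since a2 + a4 = 5.
  constraint 6 holds since a2 + a1 = 5.
The rest check out directly.

Satisfiable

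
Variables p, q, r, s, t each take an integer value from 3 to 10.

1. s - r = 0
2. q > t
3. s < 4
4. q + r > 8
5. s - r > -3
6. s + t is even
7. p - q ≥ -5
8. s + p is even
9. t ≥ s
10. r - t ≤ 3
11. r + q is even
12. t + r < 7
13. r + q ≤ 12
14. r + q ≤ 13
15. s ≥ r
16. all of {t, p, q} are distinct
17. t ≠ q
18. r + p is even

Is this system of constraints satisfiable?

Satisfiable

Setting (p, q, r, s, t) = (5, 7, 3, 3, 3) satisfies everything: constraint 1: s - r = 0; constraint 4: q + r = 10; constraint 5: s - r = 0, and the others follow.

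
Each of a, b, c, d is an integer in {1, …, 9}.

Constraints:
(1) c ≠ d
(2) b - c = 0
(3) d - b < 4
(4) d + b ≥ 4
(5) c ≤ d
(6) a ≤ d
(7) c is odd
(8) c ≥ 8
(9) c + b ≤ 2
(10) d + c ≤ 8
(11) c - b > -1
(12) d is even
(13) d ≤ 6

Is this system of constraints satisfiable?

From constraint 8: c ≥ 8. From constraints 5 and 13: c ≤ d and d ≤ 6, so c ≤ 6. But 6 < 8, so no value of c works.

Unsatisfiable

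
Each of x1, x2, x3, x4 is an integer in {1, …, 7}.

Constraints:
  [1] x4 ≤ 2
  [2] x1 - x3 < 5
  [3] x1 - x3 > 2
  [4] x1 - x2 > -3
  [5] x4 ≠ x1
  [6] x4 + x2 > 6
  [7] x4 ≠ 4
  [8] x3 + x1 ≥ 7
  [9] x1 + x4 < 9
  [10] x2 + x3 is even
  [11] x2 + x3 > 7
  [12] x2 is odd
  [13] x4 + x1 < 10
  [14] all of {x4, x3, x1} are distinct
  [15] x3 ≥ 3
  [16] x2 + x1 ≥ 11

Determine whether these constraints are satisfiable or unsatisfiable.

The assignment x1 = 6, x2 = 7, x3 = 3, x4 = 1 works:
  constraint 2 holds since x1 - x3 = 3.
  constraint 3 holds since x1 - x3 = 3.
  constraint 4 holds since x1 - x2 = -1.
The rest check out directly.

Satisfiable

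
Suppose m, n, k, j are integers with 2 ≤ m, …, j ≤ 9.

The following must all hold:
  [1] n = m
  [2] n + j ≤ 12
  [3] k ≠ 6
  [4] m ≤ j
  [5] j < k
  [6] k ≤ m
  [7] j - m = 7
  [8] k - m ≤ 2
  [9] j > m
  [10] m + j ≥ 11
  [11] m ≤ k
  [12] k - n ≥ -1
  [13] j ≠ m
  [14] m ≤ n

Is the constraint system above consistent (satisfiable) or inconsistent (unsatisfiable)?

Constraints 5, 6, and 9 give j < k, k ≤ m, m < j. Chaining: j < k ≤ m < j, which forces j < j — impossible.

Unsatisfiable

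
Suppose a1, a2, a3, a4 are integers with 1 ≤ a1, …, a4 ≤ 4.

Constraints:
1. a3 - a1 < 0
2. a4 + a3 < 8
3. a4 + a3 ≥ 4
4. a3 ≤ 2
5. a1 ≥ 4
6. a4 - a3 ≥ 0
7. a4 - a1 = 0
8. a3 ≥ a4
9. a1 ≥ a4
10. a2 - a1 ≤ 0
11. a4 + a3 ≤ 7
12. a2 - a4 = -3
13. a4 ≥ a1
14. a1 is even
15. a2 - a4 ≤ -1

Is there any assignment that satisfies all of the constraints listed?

Unsatisfiable

From constraints 5 and 13: a4 ≥ a1 and a1 ≥ 4, so a4 ≥ 4. From constraints 4 and 8: a4 ≤ a3 and a3 ≤ 2, so a4 ≤ 2. But 2 < 4, so no value of a4 works.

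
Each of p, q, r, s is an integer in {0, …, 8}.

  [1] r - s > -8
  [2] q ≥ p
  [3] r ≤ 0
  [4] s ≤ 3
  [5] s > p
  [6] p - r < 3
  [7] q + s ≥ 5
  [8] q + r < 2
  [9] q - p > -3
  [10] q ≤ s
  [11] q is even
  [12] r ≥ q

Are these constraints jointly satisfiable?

Unsatisfiable

From constraints 3 and 12: q ≤ r ≤ 0. From constraint 4: s ≤ 3. Hence q + s ≤ 3. But constraint 7 requires q + s ≥ 5, and 5 > 3. Contradiction.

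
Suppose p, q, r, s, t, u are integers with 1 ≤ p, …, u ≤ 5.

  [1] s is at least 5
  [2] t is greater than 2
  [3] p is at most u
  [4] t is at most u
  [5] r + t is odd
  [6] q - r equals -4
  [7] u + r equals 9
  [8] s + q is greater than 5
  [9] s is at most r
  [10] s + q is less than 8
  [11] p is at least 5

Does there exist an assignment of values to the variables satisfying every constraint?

Unsatisfiable

From constraints 3 and 11: u ≥ p ≥ 5. From constraints 1 and 9: r ≥ s ≥ 5. Hence u + r ≥ 10. But constraint 7 requires u + r = 9, and 9 < 10. Contradiction.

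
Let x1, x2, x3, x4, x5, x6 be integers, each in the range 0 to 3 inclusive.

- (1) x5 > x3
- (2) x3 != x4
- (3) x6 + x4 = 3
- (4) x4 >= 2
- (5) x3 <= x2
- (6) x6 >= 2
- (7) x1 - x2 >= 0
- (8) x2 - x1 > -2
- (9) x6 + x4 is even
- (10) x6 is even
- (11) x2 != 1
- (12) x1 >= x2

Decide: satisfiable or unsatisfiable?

From constraint 6: x6 ≥ 2. From constraint 4: x4 ≥ 2. Hence x6 + x4 ≥ 4. But constraint 3 requires x6 + x4 = 3, and 3 < 4. Contradiction.

Unsatisfiable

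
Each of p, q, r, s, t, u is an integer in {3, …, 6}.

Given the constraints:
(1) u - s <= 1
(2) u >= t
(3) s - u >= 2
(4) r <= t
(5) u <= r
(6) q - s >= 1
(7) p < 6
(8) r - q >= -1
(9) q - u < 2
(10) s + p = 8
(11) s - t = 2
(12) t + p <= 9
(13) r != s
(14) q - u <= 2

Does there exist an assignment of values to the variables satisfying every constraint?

Unsatisfiable

Constraints 3, 6, and 14 give s − u ≥ 2, u − q ≥ -2, q − s ≥ 1.
Adding all 3 inequalities: the left sides telescope to 0, and the right sides sum to 2 + (-2) + 1 = 1. So 0 ≥ 1, which is false.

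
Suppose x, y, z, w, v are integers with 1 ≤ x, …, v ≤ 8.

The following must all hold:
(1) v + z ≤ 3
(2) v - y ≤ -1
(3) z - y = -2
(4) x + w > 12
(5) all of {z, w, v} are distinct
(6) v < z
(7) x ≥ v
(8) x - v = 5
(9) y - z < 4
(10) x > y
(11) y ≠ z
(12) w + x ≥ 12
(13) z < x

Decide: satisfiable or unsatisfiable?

The assignment x = 6, y = 4, z = 2, w = 8, v = 1 works:
  constraint 1 holds since v + z = 3.
  constraint 2 holds since v - y = -3.
The rest check out directly.

Satisfiable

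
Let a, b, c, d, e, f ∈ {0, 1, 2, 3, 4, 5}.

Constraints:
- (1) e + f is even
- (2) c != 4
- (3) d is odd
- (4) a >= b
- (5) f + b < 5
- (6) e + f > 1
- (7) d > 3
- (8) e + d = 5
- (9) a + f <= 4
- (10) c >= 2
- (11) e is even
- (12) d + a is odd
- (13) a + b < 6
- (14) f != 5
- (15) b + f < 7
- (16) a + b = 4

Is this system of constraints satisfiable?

One satisfying assignment is a = 2, b = 2, c = 5, d = 5, e = 0, f = 2.
For the less obvious constraints — constraint 5: f + b = 4; constraint 6: e + f = 2 — and the others hold by inspection.

Satisfiable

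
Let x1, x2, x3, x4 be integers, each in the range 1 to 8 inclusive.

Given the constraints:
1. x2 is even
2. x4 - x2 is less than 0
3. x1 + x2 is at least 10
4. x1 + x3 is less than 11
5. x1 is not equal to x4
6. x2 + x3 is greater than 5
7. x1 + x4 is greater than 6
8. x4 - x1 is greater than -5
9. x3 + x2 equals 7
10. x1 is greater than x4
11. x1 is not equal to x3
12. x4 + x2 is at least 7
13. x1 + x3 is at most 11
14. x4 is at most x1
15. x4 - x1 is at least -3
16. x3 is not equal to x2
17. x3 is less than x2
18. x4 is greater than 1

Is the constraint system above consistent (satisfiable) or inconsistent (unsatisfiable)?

Satisfiable

The assignment x1 = 6, x2 = 4, x3 = 3, x4 = 3 works:
  constraint 2 holds since x4 - x2 = -1.
  constraint 3 holds since x1 + x2 = 10.
  constraint 4 holds since x1 + x3 = 9.
The rest check out directly.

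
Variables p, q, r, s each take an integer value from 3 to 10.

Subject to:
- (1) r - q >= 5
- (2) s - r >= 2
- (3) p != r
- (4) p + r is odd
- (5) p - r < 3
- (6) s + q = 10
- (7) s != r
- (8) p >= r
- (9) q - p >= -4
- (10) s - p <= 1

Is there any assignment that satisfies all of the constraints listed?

Constraints 1, 2, 9, and 10 give s − r ≥ 2, r − q ≥ 5, q − p ≥ -4, p − s ≥ -1.
Adding all 4 inequalities: the left sides telescope to 0, and the right sides sum to 2 + 5 + (-4) + (-1) = 2. So 0 ≥ 2, which is false.

Unsatisfiable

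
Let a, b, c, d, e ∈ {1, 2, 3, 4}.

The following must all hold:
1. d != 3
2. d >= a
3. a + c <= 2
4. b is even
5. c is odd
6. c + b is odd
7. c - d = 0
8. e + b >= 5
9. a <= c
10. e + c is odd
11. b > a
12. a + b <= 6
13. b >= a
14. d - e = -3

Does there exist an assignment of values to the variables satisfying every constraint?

Satisfiable

The assignment a = 1, b = 4, c = 1, d = 1, e = 4 works:
  constraint 3 holds since a + c = 2.
  constraint 7 holds since c - d = 0.
The rest check out directly.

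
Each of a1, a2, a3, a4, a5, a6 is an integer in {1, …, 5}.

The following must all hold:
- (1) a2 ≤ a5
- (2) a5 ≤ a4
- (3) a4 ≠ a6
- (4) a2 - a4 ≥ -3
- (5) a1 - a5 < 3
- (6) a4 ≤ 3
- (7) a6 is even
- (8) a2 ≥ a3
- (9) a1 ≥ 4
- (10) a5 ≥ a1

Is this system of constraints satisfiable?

Unsatisfiable

From constraints 9 and 10: a5 ≥ a1 and a1 ≥ 4, so a5 ≥ 4. From constraints 2 and 6: a5 ≤ a4 and a4 ≤ 3, so a5 ≤ 3. But 3 < 4, so no value of a5 works.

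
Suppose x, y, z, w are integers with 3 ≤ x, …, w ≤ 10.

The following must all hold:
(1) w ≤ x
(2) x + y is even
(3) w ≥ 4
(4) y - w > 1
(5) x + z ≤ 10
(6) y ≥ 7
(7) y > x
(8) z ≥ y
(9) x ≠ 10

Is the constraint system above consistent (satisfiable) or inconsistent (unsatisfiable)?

From constraints 1 and 3: x ≥ w ≥ 4. From constraints 6 and 8: z ≥ y ≥ 7. Hence x + z ≥ 11. But constraint 5 requires x + z ≤ 10, and 10 < 11. Contradiction.

Unsatisfiable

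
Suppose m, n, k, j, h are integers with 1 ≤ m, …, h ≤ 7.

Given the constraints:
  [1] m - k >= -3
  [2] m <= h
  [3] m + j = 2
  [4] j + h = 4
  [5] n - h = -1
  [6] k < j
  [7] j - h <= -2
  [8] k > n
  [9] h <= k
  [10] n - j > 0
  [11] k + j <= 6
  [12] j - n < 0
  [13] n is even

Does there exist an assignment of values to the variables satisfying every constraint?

Unsatisfiable

Constraints 6, 8, and 12 give k < j, j < n, n < k. Chaining: k < j < n < k, which forces k < k — impossible.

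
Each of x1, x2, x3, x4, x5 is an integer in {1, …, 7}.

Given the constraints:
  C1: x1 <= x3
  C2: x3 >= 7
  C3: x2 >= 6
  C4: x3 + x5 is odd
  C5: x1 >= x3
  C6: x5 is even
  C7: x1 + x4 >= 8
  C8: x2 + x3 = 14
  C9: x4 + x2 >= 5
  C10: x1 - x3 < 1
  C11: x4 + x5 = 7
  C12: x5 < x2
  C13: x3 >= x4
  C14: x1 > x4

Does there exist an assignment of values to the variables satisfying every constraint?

Try x1 = 7, x2 = 7, x3 = 7, x4 = 1, x5 = 6.
Check constraint 7: x1 + x4 = 8; constraint 8: x2 + x3 = 14; constraint 9: x4 + x2 = 8. The remaining constraints are straightforward to verify.

Satisfiable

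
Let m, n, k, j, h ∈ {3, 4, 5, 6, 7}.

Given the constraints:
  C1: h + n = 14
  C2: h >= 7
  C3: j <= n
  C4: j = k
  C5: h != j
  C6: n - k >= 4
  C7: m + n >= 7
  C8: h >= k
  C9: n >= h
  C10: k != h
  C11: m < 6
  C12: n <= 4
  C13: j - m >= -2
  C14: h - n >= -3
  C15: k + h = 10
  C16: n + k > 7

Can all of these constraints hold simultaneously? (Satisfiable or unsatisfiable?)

Unsatisfiable

From constraints 2 and 9: n ≥ h and h ≥ 7, so n ≥ 7. From constraint 12: n ≤ 4. But 4 < 7, so no value of n works.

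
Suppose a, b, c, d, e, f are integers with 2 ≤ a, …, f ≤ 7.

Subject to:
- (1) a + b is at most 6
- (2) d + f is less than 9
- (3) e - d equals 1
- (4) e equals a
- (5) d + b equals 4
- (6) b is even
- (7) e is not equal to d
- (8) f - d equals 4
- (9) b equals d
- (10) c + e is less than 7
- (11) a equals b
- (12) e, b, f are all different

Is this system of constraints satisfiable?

From constraints 4, 9, and 11, e = a = b = d, so e = d. But constraint 7 says e ≠ d. Contradiction.

Unsatisfiable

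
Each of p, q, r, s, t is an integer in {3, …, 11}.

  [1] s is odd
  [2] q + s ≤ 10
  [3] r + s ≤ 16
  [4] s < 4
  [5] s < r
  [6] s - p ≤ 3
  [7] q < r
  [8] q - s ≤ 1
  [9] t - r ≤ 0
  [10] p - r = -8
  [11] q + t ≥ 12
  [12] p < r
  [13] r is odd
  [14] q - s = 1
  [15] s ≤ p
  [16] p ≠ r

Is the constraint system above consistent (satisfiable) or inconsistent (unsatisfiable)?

Satisfiable

The assignment p = 3, q = 4, r = 11, s = 3, t = 11 works:
  constraint 2 holds since q + s = 7.
  constraint 3 holds since r + s = 14.
  constraint 6 holds since s - p = 0.
The rest check out directly.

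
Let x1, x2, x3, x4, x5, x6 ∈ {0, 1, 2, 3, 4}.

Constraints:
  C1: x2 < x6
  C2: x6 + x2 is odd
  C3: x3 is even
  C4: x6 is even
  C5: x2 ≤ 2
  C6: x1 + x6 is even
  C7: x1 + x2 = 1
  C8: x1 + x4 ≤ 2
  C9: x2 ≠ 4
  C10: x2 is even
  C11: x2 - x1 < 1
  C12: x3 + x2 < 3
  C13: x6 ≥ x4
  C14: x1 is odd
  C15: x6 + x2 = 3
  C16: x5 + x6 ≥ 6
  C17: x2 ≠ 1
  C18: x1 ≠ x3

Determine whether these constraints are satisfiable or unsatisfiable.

Constraint 14 makes x1 odd and constraint 4 makes x6 even, so x1 + x6 must be odd. Constraint 6 says x1 + x6 is even — contradiction.

Unsatisfiable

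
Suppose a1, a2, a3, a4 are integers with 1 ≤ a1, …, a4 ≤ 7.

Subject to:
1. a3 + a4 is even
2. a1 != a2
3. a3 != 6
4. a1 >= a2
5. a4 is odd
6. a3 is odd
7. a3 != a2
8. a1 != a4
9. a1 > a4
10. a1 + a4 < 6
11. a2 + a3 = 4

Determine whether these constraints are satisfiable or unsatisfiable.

Satisfiable

The assignment a1 = 4, a2 = 3, a3 = 1, a4 = 1 works:
  constraint 1 holds since a3 + a4 = 2 is even.
  constraint 10 holds since a1 + a4 = 5.
  constraint 11 holds since a2 + a3 = 4.
The rest check out directly.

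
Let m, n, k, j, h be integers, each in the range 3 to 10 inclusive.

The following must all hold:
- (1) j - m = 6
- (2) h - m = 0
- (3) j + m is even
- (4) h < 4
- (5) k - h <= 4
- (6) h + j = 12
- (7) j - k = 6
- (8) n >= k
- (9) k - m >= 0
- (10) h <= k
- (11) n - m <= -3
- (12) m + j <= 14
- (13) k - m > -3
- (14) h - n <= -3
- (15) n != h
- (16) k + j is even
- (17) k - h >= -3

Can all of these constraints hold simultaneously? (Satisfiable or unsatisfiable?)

Constraints 5, 9, 11, and 14 give m − n ≥ 3, n − h ≥ 3, h − k ≥ -4, k − m ≥ 0.
Adding all 4 inequalities: the left sides telescope to 0, and the right sides sum to 3 + 3 + (-4) + 0 = 2. So 0 ≥ 2, which is false.

Unsatisfiable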